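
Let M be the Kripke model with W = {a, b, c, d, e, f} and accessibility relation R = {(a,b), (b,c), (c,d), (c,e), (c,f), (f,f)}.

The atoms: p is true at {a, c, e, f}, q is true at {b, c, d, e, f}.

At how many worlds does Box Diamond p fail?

a: successors {b}; Diamond p there: b:T. ✓
b: successors {c}; Diamond p there: c:T. ✓
c: successors {d, e, f}; Diamond p there: d:F, e:F, f:T. ✗
d: no successors, so Box Diamond p holds vacuously. ✓
e: no successors, so Box Diamond p holds vacuously. ✓
f: successors {f}; Diamond p there: f:T. ✓
Satisfying worlds: {a, b, d, e, f}.
So Box Diamond p fails at the other 1 world.

1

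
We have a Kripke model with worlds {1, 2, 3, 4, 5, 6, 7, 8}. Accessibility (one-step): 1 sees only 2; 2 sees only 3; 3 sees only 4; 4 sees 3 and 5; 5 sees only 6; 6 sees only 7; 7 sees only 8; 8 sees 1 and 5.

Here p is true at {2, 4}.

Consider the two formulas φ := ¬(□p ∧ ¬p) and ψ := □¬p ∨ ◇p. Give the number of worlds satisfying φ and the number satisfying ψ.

6 and 8

For ¬(□p ∧ ¬p):
1: □p ∧ ¬p is T. ✗
2: □p ∧ ¬p is F. ✓
3: □p ∧ ¬p is T. ✗
4: □p ∧ ¬p is F. ✓
5: □p ∧ ¬p is F. ✓
6: □p ∧ ¬p is F. ✓
7: □p ∧ ¬p is F. ✓
8: □p ∧ ¬p is F. ✓
— 6 worlds.
For □¬p ∨ ◇p:
1: □¬p is F, ◇p is T. ✓
2: □¬p is T, ◇p is F. ✓
3: □¬p is F, ◇p is T. ✓
4: □¬p is T, ◇p is F. ✓
5: □¬p is T, ◇p is F. ✓
6: □¬p is T, ◇p is F. ✓
7: □¬p is T, ◇p is F. ✓
8: □¬p is T, ◇p is F. ✓
— 8 worlds.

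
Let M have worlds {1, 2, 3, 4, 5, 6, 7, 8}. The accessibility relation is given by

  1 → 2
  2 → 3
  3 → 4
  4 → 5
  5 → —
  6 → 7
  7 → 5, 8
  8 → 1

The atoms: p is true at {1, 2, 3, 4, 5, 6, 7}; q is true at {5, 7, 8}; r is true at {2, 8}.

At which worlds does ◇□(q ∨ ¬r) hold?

{1, 2, 3, 4, 6, 7}

1: successors {2}; □(q ∨ ¬r) there: 2:T. ✓
2: successors {3}; □(q ∨ ¬r) there: 3:T. ✓
3: successors {4}; □(q ∨ ¬r) there: 4:T. ✓
4: successors {5}; □(q ∨ ¬r) there: 5:T. ✓
5: no successors, so ◇□(q ∨ ¬r) fails. ✗
6: successors {7}; □(q ∨ ¬r) there: 7:T. ✓
7: successors {5, 8}; □(q ∨ ¬r) there: 5:T, 8:T. ✓
8: successors {1}; □(q ∨ ¬r) there: 1:F. ✗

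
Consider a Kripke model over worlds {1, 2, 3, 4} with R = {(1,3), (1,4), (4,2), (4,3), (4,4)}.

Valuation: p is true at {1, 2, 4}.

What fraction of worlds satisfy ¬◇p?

1/2

1: ◇p is T. ✗
2: ◇p is F. ✓
3: ◇p is F. ✓
4: ◇p is T. ✗
That's 2 of 4 worlds, so 2/4 = 1/2.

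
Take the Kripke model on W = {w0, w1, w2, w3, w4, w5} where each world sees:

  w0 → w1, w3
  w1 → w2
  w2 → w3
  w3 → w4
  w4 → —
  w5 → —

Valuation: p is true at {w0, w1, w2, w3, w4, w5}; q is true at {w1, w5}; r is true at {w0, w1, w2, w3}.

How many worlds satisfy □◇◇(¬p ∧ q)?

w0: successors {w1, w3}; ◇◇(¬p ∧ q) there: w1:F, w3:F. ✗
w1: successors {w2}; ◇◇(¬p ∧ q) there: w2:F. ✗
w2: successors {w3}; ◇◇(¬p ∧ q) there: w3:F. ✗
w3: successors {w4}; ◇◇(¬p ∧ q) there: w4:F. ✗
w4: no successors, so □◇◇(¬p ∧ q) holds vacuously. ✓
w5: no successors, so □◇◇(¬p ∧ q) holds vacuously. ✓
Satisfying worlds: {w4, w5}.

2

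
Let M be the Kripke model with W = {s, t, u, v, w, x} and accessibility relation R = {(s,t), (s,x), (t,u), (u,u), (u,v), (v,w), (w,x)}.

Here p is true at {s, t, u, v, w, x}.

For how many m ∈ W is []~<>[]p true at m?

s: successors {t, x}; ~<>[]p there: t:F, x:T. ✗
t: successors {u}; ~<>[]p there: u:F. ✗
u: successors {u, v}; ~<>[]p there: u:F, v:F. ✗
v: successors {w}; ~<>[]p there: w:F. ✗
w: successors {x}; ~<>[]p there: x:T. ✓
x: no successors, so []~<>[]p holds vacuously. ✓
Satisfying worlds: {w, x}.

2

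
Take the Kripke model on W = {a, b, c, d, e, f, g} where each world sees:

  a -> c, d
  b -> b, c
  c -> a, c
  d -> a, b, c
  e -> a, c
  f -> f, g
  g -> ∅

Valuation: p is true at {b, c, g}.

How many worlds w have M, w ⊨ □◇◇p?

a: successors {c, d}; ◇◇p there: c:T, d:T. ✓
b: successors {b, c}; ◇◇p there: b:T, c:T. ✓
c: successors {a, c}; ◇◇p there: a:T, c:T. ✓
d: successors {a, b, c}; ◇◇p there: a:T, b:T, c:T. ✓
e: successors {a, c}; ◇◇p there: a:T, c:T. ✓
f: successors {f, g}; ◇◇p there: f:T, g:F. ✗
g: no successors, so □◇◇p holds vacuously. ✓
Satisfying worlds: {a, b, c, d, e, g}.

6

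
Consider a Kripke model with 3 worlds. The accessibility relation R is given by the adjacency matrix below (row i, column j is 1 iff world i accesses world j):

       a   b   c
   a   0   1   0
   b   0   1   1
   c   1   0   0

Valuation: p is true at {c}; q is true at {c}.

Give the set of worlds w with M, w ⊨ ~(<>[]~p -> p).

{b}

a: <>[]~p -> p is T. ✗
b: <>[]~p -> p is F. ✓
c: <>[]~p -> p is T. ✗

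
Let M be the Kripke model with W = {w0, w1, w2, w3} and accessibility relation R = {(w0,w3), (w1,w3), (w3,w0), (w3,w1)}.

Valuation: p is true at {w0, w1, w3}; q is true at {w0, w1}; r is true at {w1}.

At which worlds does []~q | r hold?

w0: []~q is T, r is F. ✓
w1: []~q is T, r is T. ✓
w2: []~q is T, r is F. ✓
w3: []~q is F, r is F. ✗

{w0, w1, w2}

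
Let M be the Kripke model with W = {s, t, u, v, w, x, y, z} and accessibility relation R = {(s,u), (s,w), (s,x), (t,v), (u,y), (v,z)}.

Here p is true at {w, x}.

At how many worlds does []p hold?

s: successors {u, w, x}; p there: u:F, w:T, x:T. ✗
t: successors {v}; p there: v:F. ✗
u: successors {y}; p there: y:F. ✗
v: successors {z}; p there: z:F. ✗
w: no successors, so []p holds vacuously. ✓
x: no successors, so []p holds vacuously. ✓
y: no successors, so []p holds vacuously. ✓
z: no successors, so []p holds vacuously. ✓
Satisfying worlds: {w, x, y, z}.

4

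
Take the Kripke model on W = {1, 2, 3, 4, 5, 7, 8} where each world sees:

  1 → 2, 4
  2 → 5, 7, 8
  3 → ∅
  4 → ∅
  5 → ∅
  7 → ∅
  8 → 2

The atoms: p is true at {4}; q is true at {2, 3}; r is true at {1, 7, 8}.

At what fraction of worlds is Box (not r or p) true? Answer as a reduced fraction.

1: successors {2, 4}; not r or p there: 2:T, 4:T. ✓
2: successors {5, 7, 8}; not r or p there: 5:T, 7:F, 8:F. ✗
3: no successors, so Box (not r or p) holds vacuously. ✓
4: no successors, so Box (not r or p) holds vacuously. ✓
5: no successors, so Box (not r or p) holds vacuously. ✓
7: no successors, so Box (not r or p) holds vacuously. ✓
8: successors {2}; not r or p there: 2:T. ✓
That's 6 of 7 worlds, so 6/7.

6/7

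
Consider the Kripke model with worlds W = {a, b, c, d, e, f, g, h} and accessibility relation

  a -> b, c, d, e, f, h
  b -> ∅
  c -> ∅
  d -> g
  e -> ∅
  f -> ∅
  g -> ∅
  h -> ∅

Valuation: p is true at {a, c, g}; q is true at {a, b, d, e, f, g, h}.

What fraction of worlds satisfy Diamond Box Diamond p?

1/4

a: successors {b, c, d, e, f, h}; Box Diamond p there: b:T, c:T, d:F, e:T, f:T, h:T. ✓
b: no successors, so Diamond Box Diamond p fails. ✗
c: no successors, so Diamond Box Diamond p fails. ✗
d: successors {g}; Box Diamond p there: g:T. ✓
e: no successors, so Diamond Box Diamond p fails. ✗
f: no successors, so Diamond Box Diamond p fails. ✗
g: no successors, so Diamond Box Diamond p fails. ✗
h: no successors, so Diamond Box Diamond p fails. ✗
That's 2 of 8 worlds, so 2/8 = 1/4.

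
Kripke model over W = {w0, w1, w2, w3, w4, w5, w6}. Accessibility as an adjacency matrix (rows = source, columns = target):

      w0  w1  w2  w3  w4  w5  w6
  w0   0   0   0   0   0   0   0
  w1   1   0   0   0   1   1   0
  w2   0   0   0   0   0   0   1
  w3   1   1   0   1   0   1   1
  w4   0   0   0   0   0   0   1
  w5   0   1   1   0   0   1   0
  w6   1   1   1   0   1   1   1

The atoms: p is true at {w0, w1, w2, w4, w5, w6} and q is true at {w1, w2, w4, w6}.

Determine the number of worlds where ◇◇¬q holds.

6

w0: no successors, so ◇◇¬q fails. ✗
w1: successors {w0, w4, w5}; ◇¬q there: w0:F, w4:F, w5:T. ✓
w2: successors {w6}; ◇¬q there: w6:T. ✓
w3: successors {w0, w1, w3, w5, w6}; ◇¬q there: w0:F, w1:T, w3:T, w5:T, w6:T. ✓
w4: successors {w6}; ◇¬q there: w6:T. ✓
w5: successors {w1, w2, w5}; ◇¬q there: w1:T, w2:F, w5:T. ✓
w6: successors {w0, w1, w2, w4, w5, w6}; ◇¬q there: w0:F, w1:T, w2:F, w4:F, w5:T, w6:T. ✓
Satisfying worlds: {w1, w2, w3, w4, w5, w6}.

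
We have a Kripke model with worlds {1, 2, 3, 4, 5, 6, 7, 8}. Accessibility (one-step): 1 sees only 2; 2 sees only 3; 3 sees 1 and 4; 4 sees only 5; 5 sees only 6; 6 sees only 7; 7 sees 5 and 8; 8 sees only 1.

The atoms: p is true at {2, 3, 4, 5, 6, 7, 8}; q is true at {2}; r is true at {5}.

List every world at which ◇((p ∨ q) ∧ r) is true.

{4, 7}

1: successors {2}; (p ∨ q) ∧ r there: 2:F. ✗
2: successors {3}; (p ∨ q) ∧ r there: 3:F. ✗
3: successors {1, 4}; (p ∨ q) ∧ r there: 1:F, 4:F. ✗
4: successors {5}; (p ∨ q) ∧ r there: 5:T. ✓
5: successors {6}; (p ∨ q) ∧ r there: 6:F. ✗
6: successors {7}; (p ∨ q) ∧ r there: 7:F. ✗
7: successors {5, 8}; (p ∨ q) ∧ r there: 5:T, 8:F. ✓
8: successors {1}; (p ∨ q) ∧ r there: 1:F. ✗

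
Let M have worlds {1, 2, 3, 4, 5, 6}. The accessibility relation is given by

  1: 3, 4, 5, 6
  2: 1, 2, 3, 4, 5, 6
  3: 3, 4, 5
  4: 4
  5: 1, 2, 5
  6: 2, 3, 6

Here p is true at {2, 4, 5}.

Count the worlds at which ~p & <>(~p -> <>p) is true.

3

1: ~p is T, <>(~p -> <>p) is T. ✓
2: ~p is F, <>(~p -> <>p) is T. ✗
3: ~p is T, <>(~p -> <>p) is T. ✓
4: ~p is F, <>(~p -> <>p) is T. ✗
5: ~p is F, <>(~p -> <>p) is T. ✗
6: ~p is T, <>(~p -> <>p) is T. ✓
Satisfying worlds: {1, 3, 6}.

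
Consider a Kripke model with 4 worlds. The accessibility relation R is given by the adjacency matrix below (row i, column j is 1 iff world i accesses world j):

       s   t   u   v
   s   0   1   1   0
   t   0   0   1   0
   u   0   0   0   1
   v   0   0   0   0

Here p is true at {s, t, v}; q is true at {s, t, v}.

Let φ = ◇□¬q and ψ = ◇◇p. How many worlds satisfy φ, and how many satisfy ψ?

2 and 2

For ◇□¬q:
s: successors {t, u}; □¬q there: t:T, u:F. ✓
t: successors {u}; □¬q there: u:F. ✗
u: successors {v}; □¬q there: v:T. ✓
v: no successors, so ◇□¬q fails. ✗
— 2 worlds.
For ◇◇p:
s: successors {t, u}; ◇p there: t:F, u:T. ✓
t: successors {u}; ◇p there: u:T. ✓
u: successors {v}; ◇p there: v:F. ✗
v: no successors, so ◇◇p fails. ✗
— 2 worlds.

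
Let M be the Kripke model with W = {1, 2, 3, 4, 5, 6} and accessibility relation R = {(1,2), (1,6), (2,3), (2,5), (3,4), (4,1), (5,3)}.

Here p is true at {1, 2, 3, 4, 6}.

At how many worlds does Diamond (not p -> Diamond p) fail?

1

1: successors {2, 6}; not p -> Diamond p there: 2:T, 6:T. ✓
2: successors {3, 5}; not p -> Diamond p there: 3:T, 5:T. ✓
3: successors {4}; not p -> Diamond p there: 4:T. ✓
4: successors {1}; not p -> Diamond p there: 1:T. ✓
5: successors {3}; not p -> Diamond p there: 3:T. ✓
6: no successors, so Diamond (not p -> Diamond p) fails. ✗
Satisfying worlds: {1, 2, 3, 4, 5}.
So Diamond (not p -> Diamond p) fails at the other 1 world.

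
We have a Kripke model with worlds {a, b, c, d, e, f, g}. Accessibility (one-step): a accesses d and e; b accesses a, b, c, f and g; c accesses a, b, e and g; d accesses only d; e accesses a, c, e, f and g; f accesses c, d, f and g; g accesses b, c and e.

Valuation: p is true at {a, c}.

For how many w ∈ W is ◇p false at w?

a: successors {d, e}; p there: d:F, e:F. ✗
b: successors {a, b, c, f, g}; p there: a:T, b:F, c:T, f:F, g:F. ✓
c: successors {a, b, e, g}; p there: a:T, b:F, e:F, g:F. ✓
d: successors {d}; p there: d:F. ✗
e: successors {a, c, e, f, g}; p there: a:T, c:T, e:F, f:F, g:F. ✓
f: successors {c, d, f, g}; p there: c:T, d:F, f:F, g:F. ✓
g: successors {b, c, e}; p there: b:F, c:T, e:F. ✓
Satisfying worlds: {b, c, e, f, g}.
So ◇p fails at the other 2 worlds.

2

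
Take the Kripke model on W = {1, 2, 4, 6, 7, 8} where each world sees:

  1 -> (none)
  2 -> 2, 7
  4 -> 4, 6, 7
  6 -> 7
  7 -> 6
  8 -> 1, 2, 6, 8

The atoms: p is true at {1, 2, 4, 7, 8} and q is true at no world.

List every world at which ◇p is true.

{2, 4, 6, 8}

1: no successors, so ◇p fails. ✗
2: successors {2, 7}; p there: 2:T, 7:T. ✓
4: successors {4, 6, 7}; p there: 4:T, 6:F, 7:T. ✓
6: successors {7}; p there: 7:T. ✓
7: successors {6}; p there: 6:F. ✗
8: successors {1, 2, 6, 8}; p there: 1:T, 2:T, 6:F, 8:T. ✓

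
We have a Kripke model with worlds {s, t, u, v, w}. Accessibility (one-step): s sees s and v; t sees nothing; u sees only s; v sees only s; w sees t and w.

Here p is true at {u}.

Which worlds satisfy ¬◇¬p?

s: ◇¬p is T. ✗
t: ◇¬p is F. ✓
u: ◇¬p is T. ✗
v: ◇¬p is T. ✗
w: ◇¬p is T. ✗

{t}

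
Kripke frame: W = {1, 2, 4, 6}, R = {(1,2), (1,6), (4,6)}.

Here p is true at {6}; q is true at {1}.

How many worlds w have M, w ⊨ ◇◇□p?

0

1: successors {2, 6}; ◇□p there: 2:F, 6:F. ✗
2: no successors, so ◇◇□p fails. ✗
4: successors {6}; ◇□p there: 6:F. ✗
6: no successors, so ◇◇□p fails. ✗
Satisfying worlds: ∅.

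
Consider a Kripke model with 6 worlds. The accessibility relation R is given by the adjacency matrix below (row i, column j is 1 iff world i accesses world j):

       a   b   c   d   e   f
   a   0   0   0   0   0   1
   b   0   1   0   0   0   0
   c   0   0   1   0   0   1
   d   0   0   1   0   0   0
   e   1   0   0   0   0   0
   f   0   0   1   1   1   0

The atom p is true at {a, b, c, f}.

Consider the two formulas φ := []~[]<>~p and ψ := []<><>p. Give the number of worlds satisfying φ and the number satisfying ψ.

5 and 6

For []~[]<>~p:
a: successors {f}; ~[]<>~p there: f:T. ✓
b: successors {b}; ~[]<>~p there: b:T. ✓
c: successors {c, f}; ~[]<>~p there: c:T, f:T. ✓
d: successors {c}; ~[]<>~p there: c:T. ✓
e: successors {a}; ~[]<>~p there: a:F. ✗
f: successors {c, d, e}; ~[]<>~p there: c:T, d:T, e:T. ✓
— 5 worlds.
For []<><>p:
a: successors {f}; <><>p there: f:T. ✓
b: successors {b}; <><>p there: b:T. ✓
c: successors {c, f}; <><>p there: c:T, f:T. ✓
d: successors {c}; <><>p there: c:T. ✓
e: successors {a}; <><>p there: a:T. ✓
f: successors {c, d, e}; <><>p there: c:T, d:T, e:T. ✓
— 6 worlds.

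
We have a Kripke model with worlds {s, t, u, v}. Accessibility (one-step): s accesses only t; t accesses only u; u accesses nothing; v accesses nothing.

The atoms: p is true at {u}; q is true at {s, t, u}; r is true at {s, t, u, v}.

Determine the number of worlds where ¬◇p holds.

s: ◇p is F. ✓
t: ◇p is T. ✗
u: ◇p is F. ✓
v: ◇p is F. ✓
Satisfying worlds: {s, u, v}.

3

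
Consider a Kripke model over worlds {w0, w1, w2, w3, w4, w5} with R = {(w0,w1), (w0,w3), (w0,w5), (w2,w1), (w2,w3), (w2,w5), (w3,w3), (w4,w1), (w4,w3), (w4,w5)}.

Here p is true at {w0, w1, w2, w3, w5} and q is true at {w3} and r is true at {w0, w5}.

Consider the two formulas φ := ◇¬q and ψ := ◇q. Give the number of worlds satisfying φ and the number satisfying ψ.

3 and 4

For ◇¬q:
w0: successors {w1, w3, w5}; ¬q there: w1:T, w3:F, w5:T. ✓
w1: no successors, so ◇¬q fails. ✗
w2: successors {w1, w3, w5}; ¬q there: w1:T, w3:F, w5:T. ✓
w3: successors {w3}; ¬q there: w3:F. ✗
w4: successors {w1, w3, w5}; ¬q there: w1:T, w3:F, w5:T. ✓
w5: no successors, so ◇¬q fails. ✗
— 3 worlds.
For ◇q:
w0: successors {w1, w3, w5}; q there: w1:F, w3:T, w5:F. ✓
w1: no successors, so ◇q fails. ✗
w2: successors {w1, w3, w5}; q there: w1:F, w3:T, w5:F. ✓
w3: successors {w3}; q there: w3:T. ✓
w4: successors {w1, w3, w5}; q there: w1:F, w3:T, w5:F. ✓
w5: no successors, so ◇q fails. ✗
— 4 worlds.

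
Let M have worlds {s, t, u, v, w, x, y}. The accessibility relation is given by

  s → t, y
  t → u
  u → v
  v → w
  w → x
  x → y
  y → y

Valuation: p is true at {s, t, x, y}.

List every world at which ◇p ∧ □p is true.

s: ◇p is T, □p is T. ✓
t: ◇p is F, □p is F. ✗
u: ◇p is F, □p is F. ✗
v: ◇p is F, □p is F. ✗
w: ◇p is T, □p is T. ✓
x: ◇p is T, □p is T. ✓
y: ◇p is T, □p is T. ✓

{s, w, x, y}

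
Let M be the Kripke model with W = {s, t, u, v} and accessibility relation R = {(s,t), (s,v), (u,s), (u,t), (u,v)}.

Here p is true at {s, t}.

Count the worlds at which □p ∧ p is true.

s: □p is F, p is T. ✗
t: □p is T, p is T. ✓
u: □p is F, p is F. ✗
v: □p is T, p is F. ✗
Satisfying worlds: {t}.

1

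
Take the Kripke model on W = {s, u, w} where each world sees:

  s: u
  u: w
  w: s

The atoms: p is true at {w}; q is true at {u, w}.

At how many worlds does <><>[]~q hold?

1

s: successors {u}; <>[]~q there: u:T. ✓
u: successors {w}; <>[]~q there: w:F. ✗
w: successors {s}; <>[]~q there: s:F. ✗
Satisfying worlds: {s}.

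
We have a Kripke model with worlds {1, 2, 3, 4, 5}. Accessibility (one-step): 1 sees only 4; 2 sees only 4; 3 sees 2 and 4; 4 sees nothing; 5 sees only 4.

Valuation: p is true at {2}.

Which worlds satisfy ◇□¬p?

1: successors {4}; □¬p there: 4:T. ✓
2: successors {4}; □¬p there: 4:T. ✓
3: successors {2, 4}; □¬p there: 2:T, 4:T. ✓
4: no successors, so ◇□¬p fails. ✗
5: successors {4}; □¬p there: 4:T. ✓

{1, 2, 3, 5}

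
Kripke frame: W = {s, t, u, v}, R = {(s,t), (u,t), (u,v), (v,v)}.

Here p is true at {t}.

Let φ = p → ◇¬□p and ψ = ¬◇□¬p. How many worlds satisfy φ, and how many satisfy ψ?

For p → ◇¬□p:
s: p is F, ◇¬□p is F. ✓
t: p is T, ◇¬□p is F. ✗
u: p is F, ◇¬□p is T. ✓
v: p is F, ◇¬□p is T. ✓
— 3 worlds.
For ¬◇□¬p:
s: ◇□¬p is T. ✗
t: ◇□¬p is F. ✓
u: ◇□¬p is T. ✗
v: ◇□¬p is T. ✗
— 1 world.

3 and 1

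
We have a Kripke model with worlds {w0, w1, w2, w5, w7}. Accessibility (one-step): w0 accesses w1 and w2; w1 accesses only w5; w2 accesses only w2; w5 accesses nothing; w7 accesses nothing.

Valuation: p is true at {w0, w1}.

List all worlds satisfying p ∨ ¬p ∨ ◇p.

{w0, w1, w2, w5, w7}

w0: p is T, ¬p ∨ ◇p is T. ✓
w1: p is T, ¬p ∨ ◇p is F. ✓
w2: p is F, ¬p ∨ ◇p is T. ✓
w5: p is F, ¬p ∨ ◇p is T. ✓
w7: p is F, ¬p ∨ ◇p is T. ✓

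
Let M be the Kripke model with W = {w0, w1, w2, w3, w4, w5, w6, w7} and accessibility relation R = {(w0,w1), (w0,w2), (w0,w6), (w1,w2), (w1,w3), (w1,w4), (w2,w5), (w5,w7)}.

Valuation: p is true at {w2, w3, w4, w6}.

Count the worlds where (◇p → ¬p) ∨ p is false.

w0: ◇p → ¬p is T, p is F. ✓
w1: ◇p → ¬p is T, p is F. ✓
w2: ◇p → ¬p is T, p is T. ✓
w3: ◇p → ¬p is T, p is T. ✓
w4: ◇p → ¬p is T, p is T. ✓
w5: ◇p → ¬p is T, p is F. ✓
w6: ◇p → ¬p is T, p is T. ✓
w7: ◇p → ¬p is T, p is F. ✓
Satisfying worlds: {w0, w1, w2, w3, w4, w5, w6, w7}.
So (◇p → ¬p) ∨ p fails at the other 0 worlds.

0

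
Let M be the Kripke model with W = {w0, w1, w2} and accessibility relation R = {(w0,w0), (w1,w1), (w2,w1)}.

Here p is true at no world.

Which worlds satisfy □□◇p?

∅

w0: successors {w0}; □◇p there: w0:F. ✗
w1: successors {w1}; □◇p there: w1:F. ✗
w2: successors {w1}; □◇p there: w1:F. ✗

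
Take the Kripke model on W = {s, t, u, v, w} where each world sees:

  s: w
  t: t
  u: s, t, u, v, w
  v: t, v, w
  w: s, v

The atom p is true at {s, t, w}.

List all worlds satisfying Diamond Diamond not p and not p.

{u, v}

s: Diamond Diamond not p is T, not p is F. ✗
t: Diamond Diamond not p is F, not p is F. ✗
u: Diamond Diamond not p is T, not p is T. ✓
v: Diamond Diamond not p is T, not p is T. ✓
w: Diamond Diamond not p is T, not p is F. ✗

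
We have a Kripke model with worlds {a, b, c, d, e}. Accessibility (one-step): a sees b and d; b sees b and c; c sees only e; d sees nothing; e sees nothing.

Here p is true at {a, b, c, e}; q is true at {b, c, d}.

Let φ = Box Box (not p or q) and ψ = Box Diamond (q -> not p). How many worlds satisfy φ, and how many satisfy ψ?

For Box Box (not p or q):
a: successors {b, d}; Box (not p or q) there: b:T, d:T. ✓
b: successors {b, c}; Box (not p or q) there: b:T, c:F. ✗
c: successors {e}; Box (not p or q) there: e:T. ✓
d: no successors, so Box Box (not p or q) holds vacuously. ✓
e: no successors, so Box Box (not p or q) holds vacuously. ✓
— 4 worlds.
For Box Diamond (q -> not p):
a: successors {b, d}; Diamond (q -> not p) there: b:F, d:F. ✗
b: successors {b, c}; Diamond (q -> not p) there: b:F, c:T. ✗
c: successors {e}; Diamond (q -> not p) there: e:F. ✗
d: no successors, so Box Diamond (q -> not p) holds vacuously. ✓
e: no successors, so Box Diamond (q -> not p) holds vacuously. ✓
— 2 worlds.

4 and 2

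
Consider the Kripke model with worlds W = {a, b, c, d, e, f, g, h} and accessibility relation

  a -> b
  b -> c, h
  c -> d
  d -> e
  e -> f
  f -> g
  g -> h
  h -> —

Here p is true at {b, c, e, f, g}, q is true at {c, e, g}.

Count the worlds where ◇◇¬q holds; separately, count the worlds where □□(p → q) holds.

For ◇◇¬q:
a: successors {b}; ◇¬q there: b:T. ✓
b: successors {c, h}; ◇¬q there: c:T, h:F. ✓
c: successors {d}; ◇¬q there: d:F. ✗
d: successors {e}; ◇¬q there: e:T. ✓
e: successors {f}; ◇¬q there: f:F. ✗
f: successors {g}; ◇¬q there: g:T. ✓
g: successors {h}; ◇¬q there: h:F. ✗
h: no successors, so ◇◇¬q fails. ✗
— 4 worlds.
For □□(p → q):
a: successors {b}; □(p → q) there: b:T. ✓
b: successors {c, h}; □(p → q) there: c:T, h:T. ✓
c: successors {d}; □(p → q) there: d:T. ✓
d: successors {e}; □(p → q) there: e:F. ✗
e: successors {f}; □(p → q) there: f:T. ✓
f: successors {g}; □(p → q) there: g:T. ✓
g: successors {h}; □(p → q) there: h:T. ✓
h: no successors, so □□(p → q) holds vacuously. ✓
— 7 worlds.

4 and 7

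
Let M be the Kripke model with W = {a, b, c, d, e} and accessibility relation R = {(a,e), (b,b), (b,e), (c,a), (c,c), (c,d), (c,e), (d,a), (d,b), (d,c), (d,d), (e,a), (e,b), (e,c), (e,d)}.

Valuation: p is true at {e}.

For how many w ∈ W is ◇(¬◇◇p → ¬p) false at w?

a: successors {e}; ¬◇◇p → ¬p there: e:T. ✓
b: successors {b, e}; ¬◇◇p → ¬p there: b:T, e:T. ✓
c: successors {a, c, d, e}; ¬◇◇p → ¬p there: a:T, c:T, d:T, e:T. ✓
d: successors {a, b, c, d}; ¬◇◇p → ¬p there: a:T, b:T, c:T, d:T. ✓
e: successors {a, b, c, d}; ¬◇◇p → ¬p there: a:T, b:T, c:T, d:T. ✓
Satisfying worlds: {a, b, c, d, e}.
So ◇(¬◇◇p → ¬p) fails at the other 0 worlds.

0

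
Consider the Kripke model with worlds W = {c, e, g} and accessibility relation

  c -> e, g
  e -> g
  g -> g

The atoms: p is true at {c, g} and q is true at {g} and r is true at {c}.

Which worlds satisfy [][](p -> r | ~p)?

c: successors {e, g}; [](p -> r | ~p) there: e:F, g:F. ✗
e: successors {g}; [](p -> r | ~p) there: g:F. ✗
g: successors {g}; [](p -> r | ~p) there: g:F. ✗

∅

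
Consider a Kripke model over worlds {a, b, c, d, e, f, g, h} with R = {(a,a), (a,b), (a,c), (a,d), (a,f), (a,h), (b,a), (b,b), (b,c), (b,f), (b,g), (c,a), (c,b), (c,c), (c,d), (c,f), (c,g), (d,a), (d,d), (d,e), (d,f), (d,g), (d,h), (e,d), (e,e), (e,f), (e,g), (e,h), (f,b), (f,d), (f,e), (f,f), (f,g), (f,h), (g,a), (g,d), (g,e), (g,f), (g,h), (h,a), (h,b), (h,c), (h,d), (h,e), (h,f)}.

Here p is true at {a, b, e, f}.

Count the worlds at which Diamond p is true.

8

a: successors {a, b, c, d, f, h}; p there: a:T, b:T, c:F, d:F, f:T, h:F. ✓
b: successors {a, b, c, f, g}; p there: a:T, b:T, c:F, f:T, g:F. ✓
c: successors {a, b, c, d, f, g}; p there: a:T, b:T, c:F, d:F, f:T, g:F. ✓
d: successors {a, d, e, f, g, h}; p there: a:T, d:F, e:T, f:T, g:F, h:F. ✓
e: successors {d, e, f, g, h}; p there: d:F, e:T, f:T, g:F, h:F. ✓
f: successors {b, d, e, f, g, h}; p there: b:T, d:F, e:T, f:T, g:F, h:F. ✓
g: successors {a, d, e, f, h}; p there: a:T, d:F, e:T, f:T, h:F. ✓
h: successors {a, b, c, d, e, f}; p there: a:T, b:T, c:F, d:F, e:T, f:T. ✓
Satisfying worlds: {a, b, c, d, e, f, g, h}.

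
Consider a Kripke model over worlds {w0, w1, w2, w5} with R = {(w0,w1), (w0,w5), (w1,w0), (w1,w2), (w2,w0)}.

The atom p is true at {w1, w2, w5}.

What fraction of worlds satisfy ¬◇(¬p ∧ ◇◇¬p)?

w0: ◇(¬p ∧ ◇◇¬p) is F. ✓
w1: ◇(¬p ∧ ◇◇¬p) is T. ✗
w2: ◇(¬p ∧ ◇◇¬p) is T. ✗
w5: ◇(¬p ∧ ◇◇¬p) is F. ✓
That's 2 of 4 worlds, so 2/4 = 1/2.

1/2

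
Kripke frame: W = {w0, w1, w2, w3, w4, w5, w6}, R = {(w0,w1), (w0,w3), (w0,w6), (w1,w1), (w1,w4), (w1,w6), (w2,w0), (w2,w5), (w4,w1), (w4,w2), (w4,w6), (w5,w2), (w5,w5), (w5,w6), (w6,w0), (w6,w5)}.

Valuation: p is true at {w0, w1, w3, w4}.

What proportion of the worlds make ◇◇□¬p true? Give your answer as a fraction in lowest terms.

w0: successors {w1, w3, w6}; ◇□¬p there: w1:F, w3:F, w6:T. ✓
w1: successors {w1, w4, w6}; ◇□¬p there: w1:F, w4:F, w6:T. ✓
w2: successors {w0, w5}; ◇□¬p there: w0:T, w5:T. ✓
w3: no successors, so ◇◇□¬p fails. ✗
w4: successors {w1, w2, w6}; ◇□¬p there: w1:F, w2:T, w6:T. ✓
w5: successors {w2, w5, w6}; ◇□¬p there: w2:T, w5:T, w6:T. ✓
w6: successors {w0, w5}; ◇□¬p there: w0:T, w5:T. ✓
That's 6 of 7 worlds, so 6/7.

6/7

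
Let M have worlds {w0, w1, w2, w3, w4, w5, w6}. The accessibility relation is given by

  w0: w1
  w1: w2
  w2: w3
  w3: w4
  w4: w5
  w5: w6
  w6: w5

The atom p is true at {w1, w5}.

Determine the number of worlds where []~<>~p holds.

w0: successors {w1}; ~<>~p there: w1:F. ✗
w1: successors {w2}; ~<>~p there: w2:F. ✗
w2: successors {w3}; ~<>~p there: w3:F. ✗
w3: successors {w4}; ~<>~p there: w4:T. ✓
w4: successors {w5}; ~<>~p there: w5:F. ✗
w5: successors {w6}; ~<>~p there: w6:T. ✓
w6: successors {w5}; ~<>~p there: w5:F. ✗
Satisfying worlds: {w3, w5}.

2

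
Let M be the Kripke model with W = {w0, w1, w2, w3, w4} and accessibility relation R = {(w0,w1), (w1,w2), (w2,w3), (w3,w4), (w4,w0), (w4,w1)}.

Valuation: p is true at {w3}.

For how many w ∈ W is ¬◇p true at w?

4

w0: ◇p is F. ✓
w1: ◇p is F. ✓
w2: ◇p is T. ✗
w3: ◇p is F. ✓
w4: ◇p is F. ✓
Satisfying worlds: {w0, w1, w3, w4}.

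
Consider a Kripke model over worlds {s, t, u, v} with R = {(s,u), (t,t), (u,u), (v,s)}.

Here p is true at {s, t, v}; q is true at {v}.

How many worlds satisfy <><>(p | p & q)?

s: successors {u}; <>(p | p & q) there: u:F. ✗
t: successors {t}; <>(p | p & q) there: t:T. ✓
u: successors {u}; <>(p | p & q) there: u:F. ✗
v: successors {s}; <>(p | p & q) there: s:F. ✗
Satisfying worlds: {t}.

1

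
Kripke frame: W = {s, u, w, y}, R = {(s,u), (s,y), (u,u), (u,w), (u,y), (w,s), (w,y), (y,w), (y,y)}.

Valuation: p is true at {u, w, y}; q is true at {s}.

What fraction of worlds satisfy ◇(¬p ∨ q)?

s: successors {u, y}; ¬p ∨ q there: u:F, y:F. ✗
u: successors {u, w, y}; ¬p ∨ q there: u:F, w:F, y:F. ✗
w: successors {s, y}; ¬p ∨ q there: s:T, y:F. ✓
y: successors {w, y}; ¬p ∨ q there: w:F, y:F. ✗
That's 1 of 4 worlds, so 1/4.

1/4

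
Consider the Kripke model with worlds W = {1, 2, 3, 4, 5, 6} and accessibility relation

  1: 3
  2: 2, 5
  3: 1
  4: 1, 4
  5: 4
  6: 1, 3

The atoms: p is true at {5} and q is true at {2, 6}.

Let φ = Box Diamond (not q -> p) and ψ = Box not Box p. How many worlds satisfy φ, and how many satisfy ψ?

0 and 6

For Box Diamond (not q -> p):
1: successors {3}; Diamond (not q -> p) there: 3:F. ✗
2: successors {2, 5}; Diamond (not q -> p) there: 2:T, 5:F. ✗
3: successors {1}; Diamond (not q -> p) there: 1:F. ✗
4: successors {1, 4}; Diamond (not q -> p) there: 1:F, 4:F. ✗
5: successors {4}; Diamond (not q -> p) there: 4:F. ✗
6: successors {1, 3}; Diamond (not q -> p) there: 1:F, 3:F. ✗
— 0 worlds.
For Box not Box p:
1: successors {3}; not Box p there: 3:T. ✓
2: successors {2, 5}; not Box p there: 2:T, 5:T. ✓
3: successors {1}; not Box p there: 1:T. ✓
4: successors {1, 4}; not Box p there: 1:T, 4:T. ✓
5: successors {4}; not Box p there: 4:T. ✓
6: successors {1, 3}; not Box p there: 1:T, 3:T. ✓
— 6 worlds.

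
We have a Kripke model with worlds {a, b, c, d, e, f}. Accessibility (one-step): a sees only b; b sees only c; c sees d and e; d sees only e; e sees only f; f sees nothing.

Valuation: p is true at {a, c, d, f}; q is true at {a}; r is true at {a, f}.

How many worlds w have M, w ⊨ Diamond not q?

5

a: successors {b}; not q there: b:T. ✓
b: successors {c}; not q there: c:T. ✓
c: successors {d, e}; not q there: d:T, e:T. ✓
d: successors {e}; not q there: e:T. ✓
e: successors {f}; not q there: f:T. ✓
f: no successors, so Diamond not q fails. ✗
Satisfying worlds: {a, b, c, d, e}.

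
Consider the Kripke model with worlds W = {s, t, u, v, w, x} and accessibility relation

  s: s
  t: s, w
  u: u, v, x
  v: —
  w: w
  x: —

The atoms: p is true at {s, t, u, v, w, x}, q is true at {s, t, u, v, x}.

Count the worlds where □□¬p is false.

4

s: successors {s}; □¬p there: s:F. ✗
t: successors {s, w}; □¬p there: s:F, w:F. ✗
u: successors {u, v, x}; □¬p there: u:F, v:T, x:T. ✗
v: no successors, so □□¬p holds vacuously. ✓
w: successors {w}; □¬p there: w:F. ✗
x: no successors, so □□¬p holds vacuously. ✓
Satisfying worlds: {v, x}.
So □□¬p fails at the other 4 worlds.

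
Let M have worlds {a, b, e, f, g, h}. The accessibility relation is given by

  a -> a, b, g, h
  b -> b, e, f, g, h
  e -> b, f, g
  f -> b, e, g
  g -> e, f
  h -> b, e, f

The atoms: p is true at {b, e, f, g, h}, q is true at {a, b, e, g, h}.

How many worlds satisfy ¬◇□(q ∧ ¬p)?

6

a: ◇□(q ∧ ¬p) is F. ✓
b: ◇□(q ∧ ¬p) is F. ✓
e: ◇□(q ∧ ¬p) is F. ✓
f: ◇□(q ∧ ¬p) is F. ✓
g: ◇□(q ∧ ¬p) is F. ✓
h: ◇□(q ∧ ¬p) is F. ✓
Satisfying worlds: {a, b, e, f, g, h}.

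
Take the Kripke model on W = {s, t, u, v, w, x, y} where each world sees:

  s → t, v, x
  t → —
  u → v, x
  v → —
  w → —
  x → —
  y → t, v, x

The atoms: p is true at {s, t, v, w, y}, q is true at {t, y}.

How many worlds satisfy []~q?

s: successors {t, v, x}; ~q there: t:F, v:T, x:T. ✗
t: no successors, so []~q holds vacuously. ✓
u: successors {v, x}; ~q there: v:T, x:T. ✓
v: no successors, so []~q holds vacuously. ✓
w: no successors, so []~q holds vacuously. ✓
x: no successors, so []~q holds vacuously. ✓
y: successors {t, v, x}; ~q there: t:F, v:T, x:T. ✗
Satisfying worlds: {t, u, v, w, x}.

5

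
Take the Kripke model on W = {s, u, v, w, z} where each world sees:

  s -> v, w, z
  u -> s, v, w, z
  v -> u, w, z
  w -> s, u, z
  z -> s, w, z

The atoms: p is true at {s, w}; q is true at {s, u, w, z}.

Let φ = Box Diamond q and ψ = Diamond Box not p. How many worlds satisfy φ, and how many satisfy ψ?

5 and 0

For Box Diamond q:
s: successors {v, w, z}; Diamond q there: v:T, w:T, z:T. ✓
u: successors {s, v, w, z}; Diamond q there: s:T, v:T, w:T, z:T. ✓
v: successors {u, w, z}; Diamond q there: u:T, w:T, z:T. ✓
w: successors {s, u, z}; Diamond q there: s:T, u:T, z:T. ✓
z: successors {s, w, z}; Diamond q there: s:T, w:T, z:T. ✓
— 5 worlds.
For Diamond Box not p:
s: successors {v, w, z}; Box not p there: v:F, w:F, z:F. ✗
u: successors {s, v, w, z}; Box not p there: s:F, v:F, w:F, z:F. ✗
v: successors {u, w, z}; Box not p there: u:F, w:F, z:F. ✗
w: successors {s, u, z}; Box not p there: s:F, u:F, z:F. ✗
z: successors {s, w, z}; Box not p there: s:F, w:F, z:F. ✗
— 0 worlds.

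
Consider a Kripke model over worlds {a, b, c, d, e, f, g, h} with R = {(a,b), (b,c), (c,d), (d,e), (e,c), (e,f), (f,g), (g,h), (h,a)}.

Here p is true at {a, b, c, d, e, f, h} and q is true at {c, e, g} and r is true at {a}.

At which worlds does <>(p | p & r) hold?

a: successors {b}; p | p & r there: b:T. ✓
b: successors {c}; p | p & r there: c:T. ✓
c: successors {d}; p | p & r there: d:T. ✓
d: successors {e}; p | p & r there: e:T. ✓
e: successors {c, f}; p | p & r there: c:T, f:T. ✓
f: successors {g}; p | p & r there: g:F. ✗
g: successors {h}; p | p & r there: h:T. ✓
h: successors {a}; p | p & r there: a:T. ✓

{a, b, c, d, e, g, h}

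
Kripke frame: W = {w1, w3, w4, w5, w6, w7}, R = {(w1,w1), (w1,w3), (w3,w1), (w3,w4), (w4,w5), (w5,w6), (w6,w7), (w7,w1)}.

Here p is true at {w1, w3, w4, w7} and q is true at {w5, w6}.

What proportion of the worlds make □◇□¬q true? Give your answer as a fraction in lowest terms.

w1: successors {w1, w3}; ◇□¬q there: w1:T, w3:T. ✓
w3: successors {w1, w4}; ◇□¬q there: w1:T, w4:F. ✗
w4: successors {w5}; ◇□¬q there: w5:T. ✓
w5: successors {w6}; ◇□¬q there: w6:T. ✓
w6: successors {w7}; ◇□¬q there: w7:T. ✓
w7: successors {w1}; ◇□¬q there: w1:T. ✓
That's 5 of 6 worlds, so 5/6.

5/6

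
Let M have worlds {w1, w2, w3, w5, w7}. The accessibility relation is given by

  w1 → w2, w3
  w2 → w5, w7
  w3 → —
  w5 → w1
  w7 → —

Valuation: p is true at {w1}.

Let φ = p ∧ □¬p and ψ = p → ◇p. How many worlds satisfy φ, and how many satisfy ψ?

1 and 4

For p ∧ □¬p:
w1: p is T, □¬p is T. ✓
w2: p is F, □¬p is T. ✗
w3: p is F, □¬p is T. ✗
w5: p is F, □¬p is F. ✗
w7: p is F, □¬p is T. ✗
— 1 world.
For p → ◇p:
w1: p is T, ◇p is F. ✗
w2: p is F, ◇p is F. ✓
w3: p is F, ◇p is F. ✓
w5: p is F, ◇p is T. ✓
w7: p is F, ◇p is F. ✓
— 4 worlds.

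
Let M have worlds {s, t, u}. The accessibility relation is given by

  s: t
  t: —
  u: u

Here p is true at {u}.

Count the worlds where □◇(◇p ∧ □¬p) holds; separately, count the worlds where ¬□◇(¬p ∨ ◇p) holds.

1 and 1

For □◇(◇p ∧ □¬p):
s: successors {t}; ◇(◇p ∧ □¬p) there: t:F. ✗
t: no successors, so □◇(◇p ∧ □¬p) holds vacuously. ✓
u: successors {u}; ◇(◇p ∧ □¬p) there: u:F. ✗
— 1 world.
For ¬□◇(¬p ∨ ◇p):
s: □◇(¬p ∨ ◇p) is F. ✓
t: □◇(¬p ∨ ◇p) is T. ✗
u: □◇(¬p ∨ ◇p) is T. ✗
— 1 world.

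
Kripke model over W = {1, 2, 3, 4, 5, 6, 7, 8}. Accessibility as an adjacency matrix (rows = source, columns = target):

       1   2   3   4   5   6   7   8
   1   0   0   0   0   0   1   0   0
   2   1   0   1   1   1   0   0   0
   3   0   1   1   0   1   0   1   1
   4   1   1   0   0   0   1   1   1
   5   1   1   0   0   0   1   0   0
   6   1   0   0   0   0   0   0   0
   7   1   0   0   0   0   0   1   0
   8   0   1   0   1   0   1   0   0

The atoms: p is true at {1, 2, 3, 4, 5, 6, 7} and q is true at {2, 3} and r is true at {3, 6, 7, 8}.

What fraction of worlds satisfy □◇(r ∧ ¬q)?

3/8

1: successors {6}; ◇(r ∧ ¬q) there: 6:F. ✗
2: successors {1, 3, 4, 5}; ◇(r ∧ ¬q) there: 1:T, 3:T, 4:T, 5:T. ✓
3: successors {2, 3, 5, 7, 8}; ◇(r ∧ ¬q) there: 2:F, 3:T, 5:T, 7:T, 8:T. ✗
4: successors {1, 2, 6, 7, 8}; ◇(r ∧ ¬q) there: 1:T, 2:F, 6:F, 7:T, 8:T. ✗
5: successors {1, 2, 6}; ◇(r ∧ ¬q) there: 1:T, 2:F, 6:F. ✗
6: successors {1}; ◇(r ∧ ¬q) there: 1:T. ✓
7: successors {1, 7}; ◇(r ∧ ¬q) there: 1:T, 7:T. ✓
8: successors {2, 4, 6}; ◇(r ∧ ¬q) there: 2:F, 4:T, 6:F. ✗
That's 3 of 8 worlds, so 3/8.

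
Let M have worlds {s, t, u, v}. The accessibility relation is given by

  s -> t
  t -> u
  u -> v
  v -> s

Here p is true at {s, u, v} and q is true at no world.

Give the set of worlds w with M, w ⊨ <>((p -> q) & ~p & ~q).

s: successors {t}; (p -> q) & ~p & ~q there: t:T. ✓
t: successors {u}; (p -> q) & ~p & ~q there: u:F. ✗
u: successors {v}; (p -> q) & ~p & ~q there: v:F. ✗
v: successors {s}; (p -> q) & ~p & ~q there: s:F. ✗

{s}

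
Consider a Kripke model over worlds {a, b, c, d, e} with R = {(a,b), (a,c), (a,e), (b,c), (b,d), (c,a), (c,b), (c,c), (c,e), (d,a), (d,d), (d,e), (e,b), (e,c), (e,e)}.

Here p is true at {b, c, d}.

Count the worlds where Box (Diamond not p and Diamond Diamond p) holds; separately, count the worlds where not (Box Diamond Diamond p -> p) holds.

2 and 2

For Box (Diamond not p and Diamond Diamond p):
a: successors {b, c, e}; Diamond not p and Diamond Diamond p there: b:F, c:T, e:T. ✗
b: successors {c, d}; Diamond not p and Diamond Diamond p there: c:T, d:T. ✓
c: successors {a, b, c, e}; Diamond not p and Diamond Diamond p there: a:T, b:F, c:T, e:T. ✗
d: successors {a, d, e}; Diamond not p and Diamond Diamond p there: a:T, d:T, e:T. ✓
e: successors {b, c, e}; Diamond not p and Diamond Diamond p there: b:F, c:T, e:T. ✗
— 2 worlds.
For not (Box Diamond Diamond p -> p):
a: Box Diamond Diamond p -> p is F. ✓
b: Box Diamond Diamond p -> p is T. ✗
c: Box Diamond Diamond p -> p is T. ✗
d: Box Diamond Diamond p -> p is T. ✗
e: Box Diamond Diamond p -> p is F. ✓
— 2 worlds.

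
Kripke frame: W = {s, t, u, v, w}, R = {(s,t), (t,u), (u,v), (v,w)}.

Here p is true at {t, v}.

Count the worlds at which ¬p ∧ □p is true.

3

s: ¬p is T, □p is T. ✓
t: ¬p is F, □p is F. ✗
u: ¬p is T, □p is T. ✓
v: ¬p is F, □p is F. ✗
w: ¬p is T, □p is T. ✓
Satisfying worlds: {s, u, w}.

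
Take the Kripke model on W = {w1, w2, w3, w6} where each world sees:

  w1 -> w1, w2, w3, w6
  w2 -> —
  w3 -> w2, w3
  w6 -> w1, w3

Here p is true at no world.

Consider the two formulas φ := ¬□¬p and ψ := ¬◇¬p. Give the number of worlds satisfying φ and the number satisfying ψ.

For ¬□¬p:
w1: □¬p is T. ✗
w2: □¬p is T. ✗
w3: □¬p is T. ✗
w6: □¬p is T. ✗
— 0 worlds.
For ¬◇¬p:
w1: ◇¬p is T. ✗
w2: ◇¬p is F. ✓
w3: ◇¬p is T. ✗
w6: ◇¬p is T. ✗
— 1 world.

0 and 1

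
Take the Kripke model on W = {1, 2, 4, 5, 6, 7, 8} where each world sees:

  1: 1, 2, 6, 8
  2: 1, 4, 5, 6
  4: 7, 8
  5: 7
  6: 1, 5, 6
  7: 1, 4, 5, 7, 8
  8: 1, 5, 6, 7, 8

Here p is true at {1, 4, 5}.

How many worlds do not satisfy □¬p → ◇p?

1: □¬p is F, ◇p is T. ✓
2: □¬p is F, ◇p is T. ✓
4: □¬p is T, ◇p is F. ✗
5: □¬p is T, ◇p is F. ✗
6: □¬p is F, ◇p is T. ✓
7: □¬p is F, ◇p is T. ✓
8: □¬p is F, ◇p is T. ✓
Satisfying worlds: {1, 2, 6, 7, 8}.
So □¬p → ◇p fails at the other 2 worlds.

2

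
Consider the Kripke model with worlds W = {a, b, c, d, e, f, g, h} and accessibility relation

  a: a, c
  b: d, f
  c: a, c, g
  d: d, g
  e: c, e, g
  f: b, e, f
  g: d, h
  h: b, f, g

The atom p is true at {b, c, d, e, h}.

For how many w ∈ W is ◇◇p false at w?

a: successors {a, c}; ◇p there: a:T, c:T. ✓
b: successors {d, f}; ◇p there: d:T, f:T. ✓
c: successors {a, c, g}; ◇p there: a:T, c:T, g:T. ✓
d: successors {d, g}; ◇p there: d:T, g:T. ✓
e: successors {c, e, g}; ◇p there: c:T, e:T, g:T. ✓
f: successors {b, e, f}; ◇p there: b:T, e:T, f:T. ✓
g: successors {d, h}; ◇p there: d:T, h:T. ✓
h: successors {b, f, g}; ◇p there: b:T, f:T, g:T. ✓
Satisfying worlds: {a, b, c, d, e, f, g, h}.
So ◇◇p fails at the other 0 worlds.

0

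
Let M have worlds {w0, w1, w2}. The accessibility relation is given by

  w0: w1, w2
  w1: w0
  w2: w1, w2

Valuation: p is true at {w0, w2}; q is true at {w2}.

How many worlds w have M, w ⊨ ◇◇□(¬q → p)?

3

w0: successors {w1, w2}; ◇□(¬q → p) there: w1:F, w2:T. ✓
w1: successors {w0}; ◇□(¬q → p) there: w0:T. ✓
w2: successors {w1, w2}; ◇□(¬q → p) there: w1:F, w2:T. ✓
Satisfying worlds: {w0, w1, w2}.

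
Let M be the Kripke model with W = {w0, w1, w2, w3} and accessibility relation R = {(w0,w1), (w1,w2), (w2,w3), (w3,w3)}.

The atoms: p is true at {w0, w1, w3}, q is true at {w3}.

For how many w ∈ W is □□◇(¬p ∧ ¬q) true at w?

0

w0: successors {w1}; □◇(¬p ∧ ¬q) there: w1:F. ✗
w1: successors {w2}; □◇(¬p ∧ ¬q) there: w2:F. ✗
w2: successors {w3}; □◇(¬p ∧ ¬q) there: w3:F. ✗
w3: successors {w3}; □◇(¬p ∧ ¬q) there: w3:F. ✗
Satisfying worlds: ∅.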